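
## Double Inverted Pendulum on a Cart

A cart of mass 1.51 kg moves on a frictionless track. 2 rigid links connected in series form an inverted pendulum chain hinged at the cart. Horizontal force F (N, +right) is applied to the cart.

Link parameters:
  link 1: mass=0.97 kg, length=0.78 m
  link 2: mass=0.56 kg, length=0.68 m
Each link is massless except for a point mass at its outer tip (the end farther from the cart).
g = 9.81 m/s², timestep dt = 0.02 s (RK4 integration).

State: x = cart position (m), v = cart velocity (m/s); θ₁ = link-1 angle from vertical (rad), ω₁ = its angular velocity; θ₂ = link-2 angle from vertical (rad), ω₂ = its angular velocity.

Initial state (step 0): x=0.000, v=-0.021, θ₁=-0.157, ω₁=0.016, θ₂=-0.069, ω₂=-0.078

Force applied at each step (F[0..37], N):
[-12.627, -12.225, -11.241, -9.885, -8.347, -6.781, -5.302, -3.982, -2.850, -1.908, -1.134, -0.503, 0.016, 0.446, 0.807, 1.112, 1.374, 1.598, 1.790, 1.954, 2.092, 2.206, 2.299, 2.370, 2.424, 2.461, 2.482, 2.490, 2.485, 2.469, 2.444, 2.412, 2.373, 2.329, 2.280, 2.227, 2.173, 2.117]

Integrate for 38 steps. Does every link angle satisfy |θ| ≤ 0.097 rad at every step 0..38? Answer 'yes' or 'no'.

apply F[0]=-12.627 → step 1: x=-0.002, v=-0.155, θ₁=-0.156, ω₁=0.132, θ₂=-0.070, ω₂=-0.035
apply F[1]=-12.225 → step 2: x=-0.006, v=-0.284, θ₁=-0.152, ω₁=0.244, θ₂=-0.070, ω₂=0.006
apply F[2]=-11.241 → step 3: x=-0.013, v=-0.401, θ₁=-0.146, ω₁=0.343, θ₂=-0.070, ω₂=0.044
apply F[3]=-9.885 → step 4: x=-0.022, v=-0.502, θ₁=-0.138, ω₁=0.425, θ₂=-0.069, ω₂=0.079
apply F[4]=-8.347 → step 5: x=-0.033, v=-0.586, θ₁=-0.129, ω₁=0.488, θ₂=-0.067, ω₂=0.110
apply F[5]=-6.781 → step 6: x=-0.045, v=-0.651, θ₁=-0.119, ω₁=0.531, θ₂=-0.064, ω₂=0.137
apply F[6]=-5.302 → step 7: x=-0.059, v=-0.698, θ₁=-0.108, ω₁=0.556, θ₂=-0.061, ω₂=0.160
apply F[7]=-3.982 → step 8: x=-0.073, v=-0.731, θ₁=-0.097, ω₁=0.566, θ₂=-0.058, ω₂=0.179
apply F[8]=-2.850 → step 9: x=-0.088, v=-0.751, θ₁=-0.086, ω₁=0.563, θ₂=-0.054, ω₂=0.194
apply F[9]=-1.908 → step 10: x=-0.103, v=-0.761, θ₁=-0.074, ω₁=0.552, θ₂=-0.050, ω₂=0.207
apply F[10]=-1.134 → step 11: x=-0.118, v=-0.763, θ₁=-0.064, ω₁=0.534, θ₂=-0.046, ω₂=0.216
apply F[11]=-0.503 → step 12: x=-0.133, v=-0.758, θ₁=-0.053, ω₁=0.511, θ₂=-0.042, ω₂=0.222
apply F[12]=+0.016 → step 13: x=-0.148, v=-0.748, θ₁=-0.043, ω₁=0.486, θ₂=-0.037, ω₂=0.226
apply F[13]=+0.446 → step 14: x=-0.163, v=-0.735, θ₁=-0.034, ω₁=0.458, θ₂=-0.033, ω₂=0.228
apply F[14]=+0.807 → step 15: x=-0.178, v=-0.719, θ₁=-0.025, ω₁=0.430, θ₂=-0.028, ω₂=0.227
apply F[15]=+1.112 → step 16: x=-0.192, v=-0.700, θ₁=-0.017, ω₁=0.402, θ₂=-0.023, ω₂=0.225
apply F[16]=+1.374 → step 17: x=-0.206, v=-0.679, θ₁=-0.009, ω₁=0.373, θ₂=-0.019, ω₂=0.221
apply F[17]=+1.598 → step 18: x=-0.219, v=-0.657, θ₁=-0.002, ω₁=0.345, θ₂=-0.015, ω₂=0.216
apply F[18]=+1.790 → step 19: x=-0.232, v=-0.634, θ₁=0.005, ω₁=0.318, θ₂=-0.010, ω₂=0.210
apply F[19]=+1.954 → step 20: x=-0.244, v=-0.609, θ₁=0.011, ω₁=0.291, θ₂=-0.006, ω₂=0.202
apply F[20]=+2.092 → step 21: x=-0.256, v=-0.584, θ₁=0.017, ω₁=0.265, θ₂=-0.002, ω₂=0.194
apply F[21]=+2.206 → step 22: x=-0.268, v=-0.559, θ₁=0.022, ω₁=0.240, θ₂=0.002, ω₂=0.185
apply F[22]=+2.299 → step 23: x=-0.279, v=-0.533, θ₁=0.026, ω₁=0.216, θ₂=0.005, ω₂=0.176
apply F[23]=+2.370 → step 24: x=-0.289, v=-0.507, θ₁=0.030, ω₁=0.193, θ₂=0.009, ω₂=0.166
apply F[24]=+2.424 → step 25: x=-0.299, v=-0.482, θ₁=0.034, ω₁=0.171, θ₂=0.012, ω₂=0.156
apply F[25]=+2.461 → step 26: x=-0.308, v=-0.456, θ₁=0.037, ω₁=0.151, θ₂=0.015, ω₂=0.146
apply F[26]=+2.482 → step 27: x=-0.317, v=-0.431, θ₁=0.040, ω₁=0.132, θ₂=0.018, ω₂=0.136
apply F[27]=+2.490 → step 28: x=-0.326, v=-0.406, θ₁=0.042, ω₁=0.114, θ₂=0.020, ω₂=0.126
apply F[28]=+2.485 → step 29: x=-0.334, v=-0.382, θ₁=0.045, ω₁=0.097, θ₂=0.023, ω₂=0.116
apply F[29]=+2.469 → step 30: x=-0.341, v=-0.358, θ₁=0.046, ω₁=0.081, θ₂=0.025, ω₂=0.106
apply F[30]=+2.444 → step 31: x=-0.348, v=-0.335, θ₁=0.048, ω₁=0.066, θ₂=0.027, ω₂=0.096
apply F[31]=+2.412 → step 32: x=-0.354, v=-0.313, θ₁=0.049, ω₁=0.053, θ₂=0.029, ω₂=0.087
apply F[32]=+2.373 → step 33: x=-0.360, v=-0.292, θ₁=0.050, ω₁=0.041, θ₂=0.030, ω₂=0.078
apply F[33]=+2.329 → step 34: x=-0.366, v=-0.271, θ₁=0.051, ω₁=0.029, θ₂=0.032, ω₂=0.069
apply F[34]=+2.280 → step 35: x=-0.371, v=-0.251, θ₁=0.051, ω₁=0.019, θ₂=0.033, ω₂=0.061
apply F[35]=+2.227 → step 36: x=-0.376, v=-0.231, θ₁=0.051, ω₁=0.010, θ₂=0.034, ω₂=0.053
apply F[36]=+2.173 → step 37: x=-0.381, v=-0.213, θ₁=0.052, ω₁=0.002, θ₂=0.035, ω₂=0.045
apply F[37]=+2.117 → step 38: x=-0.385, v=-0.195, θ₁=0.051, ω₁=-0.006, θ₂=0.036, ω₂=0.038
Max |angle| over trajectory = 0.157 rad; bound = 0.097 → exceeded.

Answer: no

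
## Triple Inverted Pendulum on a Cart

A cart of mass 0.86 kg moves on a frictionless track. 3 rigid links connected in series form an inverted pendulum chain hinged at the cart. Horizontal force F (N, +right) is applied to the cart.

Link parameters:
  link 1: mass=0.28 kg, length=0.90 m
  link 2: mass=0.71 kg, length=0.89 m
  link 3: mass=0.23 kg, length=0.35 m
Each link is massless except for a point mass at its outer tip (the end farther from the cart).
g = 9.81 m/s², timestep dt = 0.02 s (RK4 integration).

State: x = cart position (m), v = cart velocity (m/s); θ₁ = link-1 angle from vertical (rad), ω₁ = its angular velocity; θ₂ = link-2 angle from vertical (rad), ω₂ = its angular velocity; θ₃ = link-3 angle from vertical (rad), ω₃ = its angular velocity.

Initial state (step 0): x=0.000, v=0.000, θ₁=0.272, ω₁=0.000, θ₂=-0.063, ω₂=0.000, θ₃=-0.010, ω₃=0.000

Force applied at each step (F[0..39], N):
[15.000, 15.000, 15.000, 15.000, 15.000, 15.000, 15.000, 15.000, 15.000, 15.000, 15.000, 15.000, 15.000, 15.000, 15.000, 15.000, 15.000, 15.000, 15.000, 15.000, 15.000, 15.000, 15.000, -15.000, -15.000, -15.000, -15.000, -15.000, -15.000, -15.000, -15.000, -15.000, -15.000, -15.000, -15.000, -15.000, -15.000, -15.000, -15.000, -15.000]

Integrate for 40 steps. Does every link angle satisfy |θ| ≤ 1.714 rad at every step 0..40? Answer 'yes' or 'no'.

apply F[0]=+15.000 → step 1: x=0.003, v=0.276, θ₁=0.272, ω₁=-0.013, θ₂=-0.066, ω₂=-0.314, θ₃=-0.010, ω₃=0.037
apply F[1]=+15.000 → step 2: x=0.011, v=0.553, θ₁=0.271, ω₁=-0.030, θ₂=-0.076, ω₂=-0.628, θ₃=-0.008, ω₃=0.078
apply F[2]=+15.000 → step 3: x=0.025, v=0.832, θ₁=0.271, ω₁=-0.053, θ₂=-0.091, ω₂=-0.942, θ₃=-0.006, ω₃=0.126
apply F[3]=+15.000 → step 4: x=0.044, v=1.116, θ₁=0.269, ω₁=-0.088, θ₂=-0.113, ω₂=-1.254, θ₃=-0.003, ω₃=0.183
apply F[4]=+15.000 → step 5: x=0.070, v=1.404, θ₁=0.267, ω₁=-0.140, θ₂=-0.141, ω₂=-1.561, θ₃=0.001, ω₃=0.248
apply F[5]=+15.000 → step 6: x=0.101, v=1.699, θ₁=0.263, ω₁=-0.213, θ₂=-0.176, ω₂=-1.862, θ₃=0.007, ω₃=0.322
apply F[6]=+15.000 → step 7: x=0.138, v=2.000, θ₁=0.258, ω₁=-0.316, θ₂=-0.216, ω₂=-2.150, θ₃=0.014, ω₃=0.399
apply F[7]=+15.000 → step 8: x=0.181, v=2.308, θ₁=0.251, ω₁=-0.453, θ₂=-0.261, ω₂=-2.421, θ₃=0.023, ω₃=0.474
apply F[8]=+15.000 → step 9: x=0.230, v=2.623, θ₁=0.240, ω₁=-0.630, θ₂=-0.312, ω₂=-2.672, θ₃=0.033, ω₃=0.541
apply F[9]=+15.000 → step 10: x=0.286, v=2.945, θ₁=0.225, ω₁=-0.852, θ₂=-0.368, ω₂=-2.896, θ₃=0.044, ω₃=0.593
apply F[10]=+15.000 → step 11: x=0.348, v=3.273, θ₁=0.205, ω₁=-1.123, θ₂=-0.428, ω₂=-3.088, θ₃=0.056, ω₃=0.623
apply F[11]=+15.000 → step 12: x=0.417, v=3.607, θ₁=0.180, ω₁=-1.445, θ₂=-0.491, ω₂=-3.244, θ₃=0.069, ω₃=0.623
apply F[12]=+15.000 → step 13: x=0.492, v=3.948, θ₁=0.147, ω₁=-1.820, θ₂=-0.558, ω₂=-3.355, θ₃=0.081, ω₃=0.589
apply F[13]=+15.000 → step 14: x=0.574, v=4.293, θ₁=0.107, ω₁=-2.250, θ₂=-0.625, ω₂=-3.412, θ₃=0.092, ω₃=0.514
apply F[14]=+15.000 → step 15: x=0.664, v=4.642, θ₁=0.057, ω₁=-2.735, θ₂=-0.694, ω₂=-3.401, θ₃=0.101, ω₃=0.394
apply F[15]=+15.000 → step 16: x=0.760, v=4.991, θ₁=-0.003, ω₁=-3.274, θ₂=-0.761, ω₂=-3.307, θ₃=0.107, ω₃=0.221
apply F[16]=+15.000 → step 17: x=0.863, v=5.337, θ₁=-0.074, ω₁=-3.867, θ₂=-0.825, ω₂=-3.110, θ₃=0.110, ω₃=-0.012
apply F[17]=+15.000 → step 18: x=0.974, v=5.670, θ₁=-0.158, ω₁=-4.511, θ₂=-0.884, ω₂=-2.785, θ₃=0.106, ω₃=-0.322
apply F[18]=+15.000 → step 19: x=1.090, v=5.977, θ₁=-0.255, ω₁=-5.201, θ₂=-0.936, ω₂=-2.308, θ₃=0.096, ω₃=-0.738
apply F[19]=+15.000 → step 20: x=1.212, v=6.233, θ₁=-0.366, ω₁=-5.933, θ₂=-0.976, ω₂=-1.658, θ₃=0.076, ω₃=-1.312
apply F[20]=+15.000 → step 21: x=1.339, v=6.402, θ₁=-0.493, ω₁=-6.689, θ₂=-1.001, ω₂=-0.828, θ₃=0.042, ω₃=-2.133
apply F[21]=+15.000 → step 22: x=1.467, v=6.426, θ₁=-0.634, ω₁=-7.414, θ₂=-1.008, ω₂=0.135, θ₃=-0.012, ω₃=-3.323
apply F[22]=+15.000 → step 23: x=1.594, v=6.243, θ₁=-0.788, ω₁=-7.965, θ₂=-0.996, ω₂=1.055, θ₃=-0.094, ω₃=-4.952
apply F[23]=-15.000 → step 24: x=1.712, v=5.481, θ₁=-0.945, ω₁=-7.749, θ₂=-0.971, ω₂=1.386, θ₃=-0.204, ω₃=-6.014
apply F[24]=-15.000 → step 25: x=1.814, v=4.735, θ₁=-1.097, ω₁=-7.423, θ₂=-0.942, ω₂=1.397, θ₃=-0.333, ω₃=-6.828
apply F[25]=-15.000 → step 26: x=1.902, v=4.053, θ₁=-1.242, ω₁=-7.093, θ₂=-0.916, ω₂=1.193, θ₃=-0.475, ω₃=-7.339
apply F[26]=-15.000 → step 27: x=1.976, v=3.437, θ₁=-1.381, ω₁=-6.832, θ₂=-0.895, ω₂=0.880, θ₃=-0.625, ω₃=-7.608
apply F[27]=-15.000 → step 28: x=2.039, v=2.870, θ₁=-1.516, ω₁=-6.664, θ₂=-0.881, ω₂=0.510, θ₃=-0.778, ω₃=-7.719
apply F[28]=-15.000 → step 29: x=2.091, v=2.335, θ₁=-1.649, ω₁=-6.589, θ₂=-0.875, ω₂=0.097, θ₃=-0.933, ω₃=-7.731
apply F[29]=-15.000 → step 30: x=2.133, v=1.815, θ₁=-1.780, ω₁=-6.598, θ₂=-0.878, ω₂=-0.366, θ₃=-1.087, ω₃=-7.679
apply F[30]=-15.000 → step 31: x=2.164, v=1.301, θ₁=-1.913, ω₁=-6.681, θ₂=-0.890, ω₂=-0.893, θ₃=-1.240, ω₃=-7.582
apply F[31]=-15.000 → step 32: x=2.185, v=0.785, θ₁=-2.048, ω₁=-6.827, θ₂=-0.914, ω₂=-1.503, θ₃=-1.390, ω₃=-7.452
apply F[32]=-15.000 → step 33: x=2.195, v=0.263, θ₁=-2.186, ω₁=-7.022, θ₂=-0.951, ω₂=-2.221, θ₃=-1.538, ω₃=-7.289
apply F[33]=-15.000 → step 34: x=2.195, v=-0.266, θ₁=-2.329, ω₁=-7.243, θ₂=-1.004, ω₂=-3.067, θ₃=-1.681, ω₃=-7.089
apply F[34]=-15.000 → step 35: x=2.185, v=-0.797, θ₁=-2.476, ω₁=-7.453, θ₂=-1.075, ω₂=-4.059, θ₃=-1.821, ω₃=-6.837
apply F[35]=-15.000 → step 36: x=2.164, v=-1.317, θ₁=-2.627, ω₁=-7.590, θ₂=-1.167, ω₂=-5.201, θ₃=-1.954, ω₃=-6.506
apply F[36]=-15.000 → step 37: x=2.132, v=-1.812, θ₁=-2.779, ω₁=-7.564, θ₂=-1.284, ω₂=-6.467, θ₃=-2.080, ω₃=-6.058
apply F[37]=-15.000 → step 38: x=2.091, v=-2.263, θ₁=-2.927, ω₁=-7.262, θ₂=-1.426, ω₂=-7.796, θ₃=-2.196, ω₃=-5.451
apply F[38]=-15.000 → step 39: x=2.042, v=-2.663, θ₁=-3.067, ω₁=-6.579, θ₂=-1.595, ω₂=-9.110, θ₃=-2.297, ω₃=-4.662
apply F[39]=-15.000 → step 40: x=1.985, v=-3.016, θ₁=-3.188, ω₁=-5.445, θ₂=-1.790, ω₂=-10.359, θ₃=-2.381, ω₃=-3.719
Max |angle| over trajectory = 3.188 rad; bound = 1.714 → exceeded.

Answer: no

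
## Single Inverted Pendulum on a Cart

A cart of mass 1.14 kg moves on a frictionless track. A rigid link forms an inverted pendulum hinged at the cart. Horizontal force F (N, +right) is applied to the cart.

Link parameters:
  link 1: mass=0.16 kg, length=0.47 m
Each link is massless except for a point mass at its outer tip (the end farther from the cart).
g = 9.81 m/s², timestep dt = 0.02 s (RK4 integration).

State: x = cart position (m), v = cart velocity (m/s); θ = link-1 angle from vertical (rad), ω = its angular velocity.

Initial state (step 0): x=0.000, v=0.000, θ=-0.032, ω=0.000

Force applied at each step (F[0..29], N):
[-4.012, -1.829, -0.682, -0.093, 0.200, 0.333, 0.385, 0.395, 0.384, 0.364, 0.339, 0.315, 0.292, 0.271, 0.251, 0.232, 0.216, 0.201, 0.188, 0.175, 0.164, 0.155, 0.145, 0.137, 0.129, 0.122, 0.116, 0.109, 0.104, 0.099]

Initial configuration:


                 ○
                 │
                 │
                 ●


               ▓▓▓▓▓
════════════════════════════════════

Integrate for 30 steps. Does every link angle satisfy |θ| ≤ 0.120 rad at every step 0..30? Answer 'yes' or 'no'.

Answer: yes

Derivation:
apply F[0]=-4.012 → step 1: x=-0.001, v=-0.070, θ=-0.031, ω=0.135
apply F[1]=-1.829 → step 2: x=-0.002, v=-0.101, θ=-0.027, ω=0.189
apply F[2]=-0.682 → step 3: x=-0.005, v=-0.112, θ=-0.024, ω=0.202
apply F[3]=-0.093 → step 4: x=-0.007, v=-0.113, θ=-0.020, ω=0.196
apply F[4]=+0.200 → step 5: x=-0.009, v=-0.109, θ=-0.016, ω=0.180
apply F[5]=+0.333 → step 6: x=-0.011, v=-0.103, θ=-0.012, ω=0.161
apply F[6]=+0.385 → step 7: x=-0.013, v=-0.096, θ=-0.009, ω=0.141
apply F[7]=+0.395 → step 8: x=-0.015, v=-0.089, θ=-0.007, ω=0.123
apply F[8]=+0.384 → step 9: x=-0.017, v=-0.082, θ=-0.004, ω=0.106
apply F[9]=+0.364 → step 10: x=-0.018, v=-0.075, θ=-0.003, ω=0.090
apply F[10]=+0.339 → step 11: x=-0.020, v=-0.069, θ=-0.001, ω=0.077
apply F[11]=+0.315 → step 12: x=-0.021, v=-0.064, θ=0.001, ω=0.065
apply F[12]=+0.292 → step 13: x=-0.022, v=-0.059, θ=0.002, ω=0.055
apply F[13]=+0.271 → step 14: x=-0.023, v=-0.054, θ=0.003, ω=0.046
apply F[14]=+0.251 → step 15: x=-0.024, v=-0.050, θ=0.004, ω=0.038
apply F[15]=+0.232 → step 16: x=-0.025, v=-0.046, θ=0.004, ω=0.031
apply F[16]=+0.216 → step 17: x=-0.026, v=-0.042, θ=0.005, ω=0.025
apply F[17]=+0.201 → step 18: x=-0.027, v=-0.039, θ=0.005, ω=0.020
apply F[18]=+0.188 → step 19: x=-0.028, v=-0.036, θ=0.006, ω=0.016
apply F[19]=+0.175 → step 20: x=-0.028, v=-0.033, θ=0.006, ω=0.012
apply F[20]=+0.164 → step 21: x=-0.029, v=-0.030, θ=0.006, ω=0.009
apply F[21]=+0.155 → step 22: x=-0.030, v=-0.027, θ=0.006, ω=0.006
apply F[22]=+0.145 → step 23: x=-0.030, v=-0.025, θ=0.006, ω=0.004
apply F[23]=+0.137 → step 24: x=-0.031, v=-0.023, θ=0.006, ω=0.002
apply F[24]=+0.129 → step 25: x=-0.031, v=-0.021, θ=0.006, ω=-0.000
apply F[25]=+0.122 → step 26: x=-0.031, v=-0.019, θ=0.006, ω=-0.002
apply F[26]=+0.116 → step 27: x=-0.032, v=-0.017, θ=0.006, ω=-0.003
apply F[27]=+0.109 → step 28: x=-0.032, v=-0.015, θ=0.006, ω=-0.004
apply F[28]=+0.104 → step 29: x=-0.032, v=-0.013, θ=0.006, ω=-0.005
apply F[29]=+0.099 → step 30: x=-0.033, v=-0.012, θ=0.006, ω=-0.006
Max |angle| over trajectory = 0.032 rad; bound = 0.120 → within bound.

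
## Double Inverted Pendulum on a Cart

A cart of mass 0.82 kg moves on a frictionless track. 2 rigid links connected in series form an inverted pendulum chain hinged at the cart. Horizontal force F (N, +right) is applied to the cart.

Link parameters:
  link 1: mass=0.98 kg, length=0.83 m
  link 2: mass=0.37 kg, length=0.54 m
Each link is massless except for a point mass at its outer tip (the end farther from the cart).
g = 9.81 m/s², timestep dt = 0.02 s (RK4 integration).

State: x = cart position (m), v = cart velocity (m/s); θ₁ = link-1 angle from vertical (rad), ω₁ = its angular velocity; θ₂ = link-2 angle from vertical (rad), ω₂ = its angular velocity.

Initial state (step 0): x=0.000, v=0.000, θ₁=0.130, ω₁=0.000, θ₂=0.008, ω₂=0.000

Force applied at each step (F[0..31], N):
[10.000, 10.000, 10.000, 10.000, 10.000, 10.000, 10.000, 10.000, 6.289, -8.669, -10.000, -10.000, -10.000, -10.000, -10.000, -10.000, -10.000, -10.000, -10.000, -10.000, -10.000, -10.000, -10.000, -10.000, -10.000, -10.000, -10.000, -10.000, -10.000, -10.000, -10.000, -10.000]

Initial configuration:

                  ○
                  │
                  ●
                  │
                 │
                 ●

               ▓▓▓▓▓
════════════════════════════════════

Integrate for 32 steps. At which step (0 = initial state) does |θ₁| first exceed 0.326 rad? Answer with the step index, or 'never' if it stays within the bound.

apply F[0]=+10.000 → step 1: x=0.002, v=0.197, θ₁=0.128, ω₁=-0.193, θ₂=0.007, ω₂=-0.068
apply F[1]=+10.000 → step 2: x=0.008, v=0.397, θ₁=0.122, ω₁=-0.390, θ₂=0.005, ω₂=-0.133
apply F[2]=+10.000 → step 3: x=0.018, v=0.599, θ₁=0.112, ω₁=-0.594, θ₂=0.002, ω₂=-0.195
apply F[3]=+10.000 → step 4: x=0.032, v=0.807, θ₁=0.098, ω₁=-0.808, θ₂=-0.002, ω₂=-0.251
apply F[4]=+10.000 → step 5: x=0.050, v=1.022, θ₁=0.080, ω₁=-1.036, θ₂=-0.008, ω₂=-0.299
apply F[5]=+10.000 → step 6: x=0.073, v=1.244, θ₁=0.057, ω₁=-1.280, θ₂=-0.014, ω₂=-0.338
apply F[6]=+10.000 → step 7: x=0.100, v=1.476, θ₁=0.029, ω₁=-1.544, θ₂=-0.021, ω₂=-0.365
apply F[7]=+10.000 → step 8: x=0.132, v=1.716, θ₁=-0.005, ω₁=-1.829, θ₂=-0.029, ω₂=-0.379
apply F[8]=+6.289 → step 9: x=0.168, v=1.875, θ₁=-0.044, ω₁=-2.025, θ₂=-0.037, ω₂=-0.382
apply F[9]=-8.669 → step 10: x=0.203, v=1.679, θ₁=-0.082, ω₁=-1.805, θ₂=-0.044, ω₂=-0.374
apply F[10]=-10.000 → step 11: x=0.235, v=1.462, θ₁=-0.116, ω₁=-1.573, θ₂=-0.051, ω₂=-0.351
apply F[11]=-10.000 → step 12: x=0.262, v=1.258, θ₁=-0.145, ω₁=-1.366, θ₂=-0.058, ω₂=-0.316
apply F[12]=-10.000 → step 13: x=0.285, v=1.065, θ₁=-0.170, ω₁=-1.182, θ₂=-0.064, ω₂=-0.267
apply F[13]=-10.000 → step 14: x=0.305, v=0.882, θ₁=-0.192, ω₁=-1.019, θ₂=-0.069, ω₂=-0.207
apply F[14]=-10.000 → step 15: x=0.320, v=0.708, θ₁=-0.211, ω₁=-0.873, θ₂=-0.072, ω₂=-0.137
apply F[15]=-10.000 → step 16: x=0.333, v=0.541, θ₁=-0.227, ω₁=-0.742, θ₂=-0.074, ω₂=-0.057
apply F[16]=-10.000 → step 17: x=0.342, v=0.381, θ₁=-0.241, ω₁=-0.625, θ₂=-0.074, ω₂=0.032
apply F[17]=-10.000 → step 18: x=0.348, v=0.225, θ₁=-0.252, ω₁=-0.518, θ₂=-0.073, ω₂=0.129
apply F[18]=-10.000 → step 19: x=0.351, v=0.074, θ₁=-0.262, ω₁=-0.421, θ₂=-0.069, ω₂=0.233
apply F[19]=-10.000 → step 20: x=0.351, v=-0.074, θ₁=-0.269, ω₁=-0.330, θ₂=-0.063, ω₂=0.346
apply F[20]=-10.000 → step 21: x=0.348, v=-0.219, θ₁=-0.275, ω₁=-0.246, θ₂=-0.055, ω₂=0.465
apply F[21]=-10.000 → step 22: x=0.342, v=-0.363, θ₁=-0.279, ω₁=-0.166, θ₂=-0.045, ω₂=0.593
apply F[22]=-10.000 → step 23: x=0.334, v=-0.505, θ₁=-0.282, ω₁=-0.089, θ₂=-0.031, ω₂=0.729
apply F[23]=-10.000 → step 24: x=0.322, v=-0.648, θ₁=-0.283, ω₁=-0.015, θ₂=-0.015, ω₂=0.873
apply F[24]=-10.000 → step 25: x=0.308, v=-0.791, θ₁=-0.282, ω₁=0.060, θ₂=0.003, ω₂=1.026
apply F[25]=-10.000 → step 26: x=0.291, v=-0.935, θ₁=-0.280, ω₁=0.135, θ₂=0.026, ω₂=1.188
apply F[26]=-10.000 → step 27: x=0.270, v=-1.082, θ₁=-0.277, ω₁=0.212, θ₂=0.051, ω₂=1.359
apply F[27]=-10.000 → step 28: x=0.247, v=-1.230, θ₁=-0.272, ω₁=0.292, θ₂=0.080, ω₂=1.541
apply F[28]=-10.000 → step 29: x=0.221, v=-1.382, θ₁=-0.265, ω₁=0.377, θ₂=0.113, ω₂=1.732
apply F[29]=-10.000 → step 30: x=0.192, v=-1.538, θ₁=-0.257, ω₁=0.470, θ₂=0.149, ω₂=1.933
apply F[30]=-10.000 → step 31: x=0.160, v=-1.700, θ₁=-0.246, ω₁=0.571, θ₂=0.190, ω₂=2.143
apply F[31]=-10.000 → step 32: x=0.124, v=-1.867, θ₁=-0.234, ω₁=0.683, θ₂=0.235, ω₂=2.362
max |θ₁| = 0.283 ≤ 0.326 over all 33 states.

Answer: never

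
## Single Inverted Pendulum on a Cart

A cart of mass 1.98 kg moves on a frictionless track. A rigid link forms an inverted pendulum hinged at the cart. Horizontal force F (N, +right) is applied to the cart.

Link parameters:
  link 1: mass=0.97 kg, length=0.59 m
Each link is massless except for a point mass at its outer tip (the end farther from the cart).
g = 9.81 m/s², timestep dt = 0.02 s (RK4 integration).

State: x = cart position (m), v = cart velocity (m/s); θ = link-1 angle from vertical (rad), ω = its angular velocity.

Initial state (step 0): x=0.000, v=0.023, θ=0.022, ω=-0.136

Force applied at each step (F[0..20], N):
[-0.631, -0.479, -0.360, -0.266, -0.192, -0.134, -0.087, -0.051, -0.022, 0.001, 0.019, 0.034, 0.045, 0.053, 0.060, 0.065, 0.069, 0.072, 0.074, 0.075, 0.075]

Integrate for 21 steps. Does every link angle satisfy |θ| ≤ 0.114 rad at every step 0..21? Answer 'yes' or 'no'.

apply F[0]=-0.631 → step 1: x=0.000, v=0.015, θ=0.019, ω=-0.115
apply F[1]=-0.479 → step 2: x=0.001, v=0.008, θ=0.017, ω=-0.098
apply F[2]=-0.360 → step 3: x=0.001, v=0.003, θ=0.016, ω=-0.083
apply F[3]=-0.266 → step 4: x=0.001, v=-0.001, θ=0.014, ω=-0.071
apply F[4]=-0.192 → step 5: x=0.001, v=-0.005, θ=0.013, ω=-0.062
apply F[5]=-0.134 → step 6: x=0.001, v=-0.007, θ=0.012, ω=-0.053
apply F[6]=-0.087 → step 7: x=0.000, v=-0.009, θ=0.011, ω=-0.046
apply F[7]=-0.051 → step 8: x=0.000, v=-0.010, θ=0.010, ω=-0.040
apply F[8]=-0.022 → step 9: x=-0.000, v=-0.012, θ=0.009, ω=-0.035
apply F[9]=+0.001 → step 10: x=-0.000, v=-0.012, θ=0.008, ω=-0.031
apply F[10]=+0.019 → step 11: x=-0.001, v=-0.013, θ=0.008, ω=-0.028
apply F[11]=+0.034 → step 12: x=-0.001, v=-0.013, θ=0.007, ω=-0.025
apply F[12]=+0.045 → step 13: x=-0.001, v=-0.014, θ=0.007, ω=-0.022
apply F[13]=+0.053 → step 14: x=-0.001, v=-0.014, θ=0.006, ω=-0.020
apply F[14]=+0.060 → step 15: x=-0.002, v=-0.014, θ=0.006, ω=-0.018
apply F[15]=+0.065 → step 16: x=-0.002, v=-0.013, θ=0.006, ω=-0.016
apply F[16]=+0.069 → step 17: x=-0.002, v=-0.013, θ=0.005, ω=-0.014
apply F[17]=+0.072 → step 18: x=-0.002, v=-0.013, θ=0.005, ω=-0.013
apply F[18]=+0.074 → step 19: x=-0.003, v=-0.013, θ=0.005, ω=-0.012
apply F[19]=+0.075 → step 20: x=-0.003, v=-0.012, θ=0.004, ω=-0.011
apply F[20]=+0.075 → step 21: x=-0.003, v=-0.012, θ=0.004, ω=-0.010
Max |angle| over trajectory = 0.022 rad; bound = 0.114 → within bound.

Answer: yes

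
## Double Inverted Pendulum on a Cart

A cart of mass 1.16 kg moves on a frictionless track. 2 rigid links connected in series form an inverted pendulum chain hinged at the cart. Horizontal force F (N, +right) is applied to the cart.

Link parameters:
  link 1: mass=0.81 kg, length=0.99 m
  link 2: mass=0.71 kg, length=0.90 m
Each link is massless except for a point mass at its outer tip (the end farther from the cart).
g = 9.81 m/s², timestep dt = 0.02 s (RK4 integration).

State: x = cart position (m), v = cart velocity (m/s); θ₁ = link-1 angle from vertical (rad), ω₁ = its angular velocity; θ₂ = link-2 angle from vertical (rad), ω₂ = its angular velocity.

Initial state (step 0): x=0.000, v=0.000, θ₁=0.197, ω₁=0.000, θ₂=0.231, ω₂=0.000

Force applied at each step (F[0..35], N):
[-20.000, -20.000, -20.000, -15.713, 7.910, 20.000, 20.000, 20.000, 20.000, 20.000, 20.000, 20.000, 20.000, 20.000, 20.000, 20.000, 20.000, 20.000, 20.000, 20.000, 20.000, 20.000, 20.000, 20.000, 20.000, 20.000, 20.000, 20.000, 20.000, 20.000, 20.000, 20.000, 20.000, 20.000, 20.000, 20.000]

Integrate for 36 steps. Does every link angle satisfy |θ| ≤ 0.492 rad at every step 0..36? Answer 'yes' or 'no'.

Answer: no

Derivation:
apply F[0]=-20.000 → step 1: x=-0.004, v=-0.375, θ₁=0.201, ω₁=0.407, θ₂=0.231, ω₂=0.008
apply F[1]=-20.000 → step 2: x=-0.015, v=-0.749, θ₁=0.213, ω₁=0.815, θ₂=0.231, ω₂=0.014
apply F[2]=-20.000 → step 3: x=-0.034, v=-1.119, θ₁=0.234, ω₁=1.223, θ₂=0.232, ω₂=0.015
apply F[3]=-15.713 → step 4: x=-0.059, v=-1.415, θ₁=0.262, ω₁=1.562, θ₂=0.232, ω₂=0.013
apply F[4]=+7.910 → step 5: x=-0.087, v=-1.337, θ₁=0.293, ω₁=1.547, θ₂=0.232, ω₂=-0.002
apply F[5]=+20.000 → step 6: x=-0.111, v=-1.080, θ₁=0.322, ω₁=1.374, θ₂=0.232, ω₂=-0.037
apply F[6]=+20.000 → step 7: x=-0.130, v=-0.835, θ₁=0.348, ω₁=1.226, θ₂=0.230, ω₂=-0.087
apply F[7]=+20.000 → step 8: x=-0.144, v=-0.599, θ₁=0.371, ω₁=1.100, θ₂=0.228, ω₂=-0.151
apply F[8]=+20.000 → step 9: x=-0.154, v=-0.371, θ₁=0.392, ω₁=0.993, θ₂=0.224, ω₂=-0.229
apply F[9]=+20.000 → step 10: x=-0.159, v=-0.150, θ₁=0.411, ω₁=0.902, θ₂=0.219, ω₂=-0.319
apply F[10]=+20.000 → step 11: x=-0.160, v=0.066, θ₁=0.428, ω₁=0.826, θ₂=0.211, ω₂=-0.421
apply F[11]=+20.000 → step 12: x=-0.156, v=0.277, θ₁=0.444, ω₁=0.764, θ₂=0.202, ω₂=-0.536
apply F[12]=+20.000 → step 13: x=-0.149, v=0.484, θ₁=0.459, ω₁=0.713, θ₂=0.190, ω₂=-0.662
apply F[13]=+20.000 → step 14: x=-0.137, v=0.689, θ₁=0.472, ω₁=0.672, θ₂=0.175, ω₂=-0.800
apply F[14]=+20.000 → step 15: x=-0.121, v=0.893, θ₁=0.486, ω₁=0.639, θ₂=0.158, ω₂=-0.950
apply F[15]=+20.000 → step 16: x=-0.101, v=1.096, θ₁=0.498, ω₁=0.614, θ₂=0.137, ω₂=-1.111
apply F[16]=+20.000 → step 17: x=-0.077, v=1.298, θ₁=0.510, ω₁=0.594, θ₂=0.113, ω₂=-1.284
apply F[17]=+20.000 → step 18: x=-0.049, v=1.502, θ₁=0.522, ω₁=0.578, θ₂=0.086, ω₂=-1.468
apply F[18]=+20.000 → step 19: x=-0.017, v=1.707, θ₁=0.533, ω₁=0.563, θ₂=0.055, ω₂=-1.663
apply F[19]=+20.000 → step 20: x=0.019, v=1.915, θ₁=0.544, ω₁=0.549, θ₂=0.019, ω₂=-1.868
apply F[20]=+20.000 → step 21: x=0.059, v=2.125, θ₁=0.555, ω₁=0.531, θ₂=-0.020, ω₂=-2.082
apply F[21]=+20.000 → step 22: x=0.104, v=2.339, θ₁=0.566, ω₁=0.508, θ₂=-0.064, ω₂=-2.304
apply F[22]=+20.000 → step 23: x=0.153, v=2.556, θ₁=0.575, ω₁=0.477, θ₂=-0.112, ω₂=-2.534
apply F[23]=+20.000 → step 24: x=0.206, v=2.778, θ₁=0.585, ω₁=0.434, θ₂=-0.165, ω₂=-2.769
apply F[24]=+20.000 → step 25: x=0.264, v=3.003, θ₁=0.593, ω₁=0.378, θ₂=-0.223, ω₂=-3.010
apply F[25]=+20.000 → step 26: x=0.326, v=3.233, θ₁=0.600, ω₁=0.303, θ₂=-0.286, ω₂=-3.256
apply F[26]=+20.000 → step 27: x=0.393, v=3.466, θ₁=0.605, ω₁=0.208, θ₂=-0.354, ω₂=-3.506
apply F[27]=+20.000 → step 28: x=0.465, v=3.702, θ₁=0.608, ω₁=0.090, θ₂=-0.426, ω₂=-3.760
apply F[28]=+20.000 → step 29: x=0.541, v=3.941, θ₁=0.608, ω₁=-0.056, θ₂=-0.504, ω₂=-4.019
apply F[29]=+20.000 → step 30: x=0.623, v=4.182, θ₁=0.605, ω₁=-0.231, θ₂=-0.587, ω₂=-4.283
apply F[30]=+20.000 → step 31: x=0.709, v=4.426, θ₁=0.599, ω₁=-0.440, θ₂=-0.675, ω₂=-4.551
apply F[31]=+20.000 → step 32: x=0.800, v=4.671, θ₁=0.588, ω₁=-0.686, θ₂=-0.769, ω₂=-4.825
apply F[32]=+20.000 → step 33: x=0.896, v=4.919, θ₁=0.571, ω₁=-0.972, θ₂=-0.868, ω₂=-5.103
apply F[33]=+20.000 → step 34: x=0.996, v=5.169, θ₁=0.548, ω₁=-1.303, θ₂=-0.973, ω₂=-5.384
apply F[34]=+20.000 → step 35: x=1.102, v=5.424, θ₁=0.519, ω₁=-1.682, θ₂=-1.084, ω₂=-5.665
apply F[35]=+20.000 → step 36: x=1.213, v=5.686, θ₁=0.481, ω₁=-2.113, θ₂=-1.200, ω₂=-5.939
Max |angle| over trajectory = 1.200 rad; bound = 0.492 → exceeded.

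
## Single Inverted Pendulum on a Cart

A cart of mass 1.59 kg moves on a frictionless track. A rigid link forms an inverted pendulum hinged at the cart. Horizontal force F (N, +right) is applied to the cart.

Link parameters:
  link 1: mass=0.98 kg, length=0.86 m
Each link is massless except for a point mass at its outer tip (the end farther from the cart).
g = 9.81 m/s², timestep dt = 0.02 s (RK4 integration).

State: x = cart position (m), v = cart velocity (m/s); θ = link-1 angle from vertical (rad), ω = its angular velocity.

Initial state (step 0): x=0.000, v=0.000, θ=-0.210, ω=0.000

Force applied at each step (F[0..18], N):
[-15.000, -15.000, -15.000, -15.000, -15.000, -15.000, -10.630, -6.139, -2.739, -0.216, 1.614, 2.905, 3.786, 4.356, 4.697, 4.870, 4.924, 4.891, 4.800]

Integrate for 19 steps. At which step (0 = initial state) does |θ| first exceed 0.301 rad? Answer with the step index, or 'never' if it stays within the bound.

apply F[0]=-15.000 → step 1: x=-0.002, v=-0.160, θ=-0.209, ω=0.134
apply F[1]=-15.000 → step 2: x=-0.006, v=-0.320, θ=-0.205, ω=0.270
apply F[2]=-15.000 → step 3: x=-0.014, v=-0.481, θ=-0.198, ω=0.408
apply F[3]=-15.000 → step 4: x=-0.026, v=-0.644, θ=-0.188, ω=0.550
apply F[4]=-15.000 → step 5: x=-0.040, v=-0.809, θ=-0.176, ω=0.696
apply F[5]=-15.000 → step 6: x=-0.058, v=-0.975, θ=-0.160, ω=0.850
apply F[6]=-10.630 → step 7: x=-0.079, v=-1.091, θ=-0.142, ω=0.948
apply F[7]=-6.139 → step 8: x=-0.101, v=-1.153, θ=-0.123, ω=0.989
apply F[8]=-2.739 → step 9: x=-0.124, v=-1.175, θ=-0.103, ω=0.988
apply F[9]=-0.216 → step 10: x=-0.148, v=-1.167, θ=-0.084, ω=0.958
apply F[10]=+1.614 → step 11: x=-0.171, v=-1.139, θ=-0.065, ω=0.908
apply F[11]=+2.905 → step 12: x=-0.193, v=-1.096, θ=-0.048, ω=0.846
apply F[12]=+3.786 → step 13: x=-0.215, v=-1.044, θ=-0.031, ω=0.776
apply F[13]=+4.356 → step 14: x=-0.235, v=-0.986, θ=-0.017, ω=0.704
apply F[14]=+4.697 → step 15: x=-0.254, v=-0.926, θ=-0.003, ω=0.632
apply F[15]=+4.870 → step 16: x=-0.272, v=-0.865, θ=0.009, ω=0.562
apply F[16]=+4.924 → step 17: x=-0.289, v=-0.805, θ=0.019, ω=0.495
apply F[17]=+4.891 → step 18: x=-0.304, v=-0.746, θ=0.028, ω=0.432
apply F[18]=+4.800 → step 19: x=-0.318, v=-0.690, θ=0.037, ω=0.374
max |θ| = 0.210 ≤ 0.301 over all 20 states.

Answer: never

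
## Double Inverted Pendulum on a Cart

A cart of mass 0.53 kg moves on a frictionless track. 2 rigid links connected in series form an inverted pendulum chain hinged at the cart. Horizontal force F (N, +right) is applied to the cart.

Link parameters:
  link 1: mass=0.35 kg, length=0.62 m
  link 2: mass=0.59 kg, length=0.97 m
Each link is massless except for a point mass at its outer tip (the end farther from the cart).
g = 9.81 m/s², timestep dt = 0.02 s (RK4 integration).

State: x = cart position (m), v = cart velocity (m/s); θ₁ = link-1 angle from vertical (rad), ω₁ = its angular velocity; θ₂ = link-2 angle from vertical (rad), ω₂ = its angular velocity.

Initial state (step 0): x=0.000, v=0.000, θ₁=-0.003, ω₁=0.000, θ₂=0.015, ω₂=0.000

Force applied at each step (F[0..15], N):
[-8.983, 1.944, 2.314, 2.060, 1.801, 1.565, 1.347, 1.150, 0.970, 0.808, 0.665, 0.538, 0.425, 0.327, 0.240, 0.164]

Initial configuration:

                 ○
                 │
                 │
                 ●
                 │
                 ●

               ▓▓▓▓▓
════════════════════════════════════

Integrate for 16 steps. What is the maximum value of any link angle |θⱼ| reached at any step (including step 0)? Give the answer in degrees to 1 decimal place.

Answer: 1.7°

Derivation:
apply F[0]=-8.983 → step 1: x=-0.003, v=-0.339, θ₁=0.002, ω₁=0.537, θ₂=0.015, ω₂=0.009
apply F[1]=+1.944 → step 2: x=-0.009, v=-0.268, θ₁=0.012, ω₁=0.421, θ₂=0.015, ω₂=0.013
apply F[2]=+2.314 → step 3: x=-0.014, v=-0.186, θ₁=0.019, ω₁=0.294, θ₂=0.016, ω₂=0.013
apply F[3]=+2.060 → step 4: x=-0.017, v=-0.116, θ₁=0.024, ω₁=0.191, θ₂=0.016, ω₂=0.010
apply F[4]=+1.801 → step 5: x=-0.019, v=-0.057, θ₁=0.027, ω₁=0.109, θ₂=0.016, ω₂=0.004
apply F[5]=+1.565 → step 6: x=-0.019, v=-0.007, θ₁=0.028, ω₁=0.044, θ₂=0.016, ω₂=-0.002
apply F[6]=+1.347 → step 7: x=-0.019, v=0.034, θ₁=0.029, ω₁=-0.005, θ₂=0.016, ω₂=-0.009
apply F[7]=+1.150 → step 8: x=-0.018, v=0.067, θ₁=0.028, ω₁=-0.043, θ₂=0.016, ω₂=-0.016
apply F[8]=+0.970 → step 9: x=-0.016, v=0.094, θ₁=0.027, ω₁=-0.071, θ₂=0.015, ω₂=-0.023
apply F[9]=+0.808 → step 10: x=-0.014, v=0.115, θ₁=0.026, ω₁=-0.091, θ₂=0.015, ω₂=-0.029
apply F[10]=+0.665 → step 11: x=-0.012, v=0.132, θ₁=0.024, ω₁=-0.105, θ₂=0.014, ω₂=-0.034
apply F[11]=+0.538 → step 12: x=-0.009, v=0.144, θ₁=0.021, ω₁=-0.113, θ₂=0.013, ω₂=-0.039
apply F[12]=+0.425 → step 13: x=-0.006, v=0.153, θ₁=0.019, ω₁=-0.117, θ₂=0.013, ω₂=-0.043
apply F[13]=+0.327 → step 14: x=-0.003, v=0.159, θ₁=0.017, ω₁=-0.118, θ₂=0.012, ω₂=-0.046
apply F[14]=+0.240 → step 15: x=0.000, v=0.163, θ₁=0.014, ω₁=-0.117, θ₂=0.011, ω₂=-0.049
apply F[15]=+0.164 → step 16: x=0.003, v=0.164, θ₁=0.012, ω₁=-0.113, θ₂=0.010, ω₂=-0.051
Max |angle| over trajectory = 0.029 rad = 1.7°.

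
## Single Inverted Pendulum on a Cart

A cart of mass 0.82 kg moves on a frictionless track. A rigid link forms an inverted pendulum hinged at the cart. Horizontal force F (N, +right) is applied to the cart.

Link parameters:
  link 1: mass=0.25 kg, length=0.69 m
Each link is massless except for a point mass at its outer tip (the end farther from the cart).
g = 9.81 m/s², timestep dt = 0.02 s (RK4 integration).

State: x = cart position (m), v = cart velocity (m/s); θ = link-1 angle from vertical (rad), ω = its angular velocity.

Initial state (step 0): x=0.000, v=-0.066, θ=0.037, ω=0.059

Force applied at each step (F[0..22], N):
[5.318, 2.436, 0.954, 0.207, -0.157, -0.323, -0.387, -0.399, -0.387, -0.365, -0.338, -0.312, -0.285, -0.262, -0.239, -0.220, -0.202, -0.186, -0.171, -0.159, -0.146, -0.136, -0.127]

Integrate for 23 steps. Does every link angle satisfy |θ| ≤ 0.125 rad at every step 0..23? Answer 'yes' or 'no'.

apply F[0]=+5.318 → step 1: x=-0.000, v=0.061, θ=0.036, ω=-0.115
apply F[1]=+2.436 → step 2: x=0.002, v=0.119, θ=0.033, ω=-0.188
apply F[2]=+0.954 → step 3: x=0.004, v=0.140, θ=0.029, ω=-0.210
apply F[3]=+0.207 → step 4: x=0.007, v=0.144, θ=0.025, ω=-0.207
apply F[4]=-0.157 → step 5: x=0.010, v=0.138, θ=0.021, ω=-0.193
apply F[5]=-0.323 → step 6: x=0.013, v=0.129, θ=0.018, ω=-0.175
apply F[6]=-0.387 → step 7: x=0.015, v=0.119, θ=0.014, ω=-0.155
apply F[7]=-0.399 → step 8: x=0.017, v=0.108, θ=0.011, ω=-0.136
apply F[8]=-0.387 → step 9: x=0.019, v=0.098, θ=0.009, ω=-0.119
apply F[9]=-0.365 → step 10: x=0.021, v=0.089, θ=0.007, ω=-0.103
apply F[10]=-0.338 → step 11: x=0.023, v=0.080, θ=0.005, ω=-0.089
apply F[11]=-0.312 → step 12: x=0.025, v=0.073, θ=0.003, ω=-0.076
apply F[12]=-0.285 → step 13: x=0.026, v=0.066, θ=0.002, ω=-0.066
apply F[13]=-0.262 → step 14: x=0.027, v=0.059, θ=0.000, ω=-0.056
apply F[14]=-0.239 → step 15: x=0.028, v=0.053, θ=-0.001, ω=-0.047
apply F[15]=-0.220 → step 16: x=0.029, v=0.048, θ=-0.001, ω=-0.040
apply F[16]=-0.202 → step 17: x=0.030, v=0.043, θ=-0.002, ω=-0.034
apply F[17]=-0.186 → step 18: x=0.031, v=0.039, θ=-0.003, ω=-0.028
apply F[18]=-0.171 → step 19: x=0.032, v=0.035, θ=-0.003, ω=-0.023
apply F[19]=-0.159 → step 20: x=0.032, v=0.031, θ=-0.004, ω=-0.019
apply F[20]=-0.146 → step 21: x=0.033, v=0.028, θ=-0.004, ω=-0.015
apply F[21]=-0.136 → step 22: x=0.034, v=0.025, θ=-0.004, ω=-0.012
apply F[22]=-0.127 → step 23: x=0.034, v=0.022, θ=-0.005, ω=-0.009
Max |angle| over trajectory = 0.037 rad; bound = 0.125 → within bound.

Answer: yes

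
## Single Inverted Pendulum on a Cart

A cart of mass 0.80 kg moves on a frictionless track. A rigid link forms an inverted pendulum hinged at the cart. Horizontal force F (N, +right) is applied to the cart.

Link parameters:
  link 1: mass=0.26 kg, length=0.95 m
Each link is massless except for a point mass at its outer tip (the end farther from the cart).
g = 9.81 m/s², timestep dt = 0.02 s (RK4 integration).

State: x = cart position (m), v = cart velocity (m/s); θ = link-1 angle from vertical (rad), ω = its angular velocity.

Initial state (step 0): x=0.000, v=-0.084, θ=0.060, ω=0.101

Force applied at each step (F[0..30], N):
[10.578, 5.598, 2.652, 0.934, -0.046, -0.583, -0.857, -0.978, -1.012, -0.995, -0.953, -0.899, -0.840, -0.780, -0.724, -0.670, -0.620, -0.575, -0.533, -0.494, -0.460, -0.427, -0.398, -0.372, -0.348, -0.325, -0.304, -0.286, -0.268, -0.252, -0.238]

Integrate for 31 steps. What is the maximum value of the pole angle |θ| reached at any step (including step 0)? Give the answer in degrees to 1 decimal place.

Answer: 3.4°

Derivation:
apply F[0]=+10.578 → step 1: x=0.001, v=0.176, θ=0.059, ω=-0.160
apply F[1]=+5.598 → step 2: x=0.006, v=0.312, θ=0.055, ω=-0.291
apply F[2]=+2.652 → step 3: x=0.013, v=0.375, θ=0.049, ω=-0.347
apply F[3]=+0.934 → step 4: x=0.020, v=0.396, θ=0.041, ω=-0.359
apply F[4]=-0.046 → step 5: x=0.028, v=0.392, θ=0.034, ω=-0.348
apply F[5]=-0.583 → step 6: x=0.036, v=0.376, θ=0.028, ω=-0.324
apply F[6]=-0.857 → step 7: x=0.043, v=0.353, θ=0.022, ω=-0.295
apply F[7]=-0.978 → step 8: x=0.050, v=0.327, θ=0.016, ω=-0.264
apply F[8]=-1.012 → step 9: x=0.056, v=0.301, θ=0.011, ω=-0.233
apply F[9]=-0.995 → step 10: x=0.062, v=0.276, θ=0.007, ω=-0.205
apply F[10]=-0.953 → step 11: x=0.067, v=0.252, θ=0.003, ω=-0.179
apply F[11]=-0.899 → step 12: x=0.072, v=0.229, θ=-0.001, ω=-0.155
apply F[12]=-0.840 → step 13: x=0.077, v=0.208, θ=-0.003, ω=-0.133
apply F[13]=-0.780 → step 14: x=0.081, v=0.189, θ=-0.006, ω=-0.114
apply F[14]=-0.724 → step 15: x=0.084, v=0.171, θ=-0.008, ω=-0.097
apply F[15]=-0.670 → step 16: x=0.087, v=0.155, θ=-0.010, ω=-0.082
apply F[16]=-0.620 → step 17: x=0.090, v=0.140, θ=-0.011, ω=-0.068
apply F[17]=-0.575 → step 18: x=0.093, v=0.127, θ=-0.013, ω=-0.056
apply F[18]=-0.533 → step 19: x=0.095, v=0.114, θ=-0.014, ω=-0.046
apply F[19]=-0.494 → step 20: x=0.098, v=0.103, θ=-0.014, ω=-0.037
apply F[20]=-0.460 → step 21: x=0.100, v=0.092, θ=-0.015, ω=-0.029
apply F[21]=-0.427 → step 22: x=0.101, v=0.083, θ=-0.016, ω=-0.022
apply F[22]=-0.398 → step 23: x=0.103, v=0.074, θ=-0.016, ω=-0.015
apply F[23]=-0.372 → step 24: x=0.104, v=0.065, θ=-0.016, ω=-0.010
apply F[24]=-0.348 → step 25: x=0.105, v=0.058, θ=-0.016, ω=-0.005
apply F[25]=-0.325 → step 26: x=0.107, v=0.051, θ=-0.016, ω=-0.001
apply F[26]=-0.304 → step 27: x=0.108, v=0.044, θ=-0.016, ω=0.002
apply F[27]=-0.286 → step 28: x=0.108, v=0.038, θ=-0.016, ω=0.005
apply F[28]=-0.268 → step 29: x=0.109, v=0.032, θ=-0.016, ω=0.008
apply F[29]=-0.252 → step 30: x=0.110, v=0.027, θ=-0.016, ω=0.010
apply F[30]=-0.238 → step 31: x=0.110, v=0.022, θ=-0.016, ω=0.012
Max |angle| over trajectory = 0.060 rad = 3.4°.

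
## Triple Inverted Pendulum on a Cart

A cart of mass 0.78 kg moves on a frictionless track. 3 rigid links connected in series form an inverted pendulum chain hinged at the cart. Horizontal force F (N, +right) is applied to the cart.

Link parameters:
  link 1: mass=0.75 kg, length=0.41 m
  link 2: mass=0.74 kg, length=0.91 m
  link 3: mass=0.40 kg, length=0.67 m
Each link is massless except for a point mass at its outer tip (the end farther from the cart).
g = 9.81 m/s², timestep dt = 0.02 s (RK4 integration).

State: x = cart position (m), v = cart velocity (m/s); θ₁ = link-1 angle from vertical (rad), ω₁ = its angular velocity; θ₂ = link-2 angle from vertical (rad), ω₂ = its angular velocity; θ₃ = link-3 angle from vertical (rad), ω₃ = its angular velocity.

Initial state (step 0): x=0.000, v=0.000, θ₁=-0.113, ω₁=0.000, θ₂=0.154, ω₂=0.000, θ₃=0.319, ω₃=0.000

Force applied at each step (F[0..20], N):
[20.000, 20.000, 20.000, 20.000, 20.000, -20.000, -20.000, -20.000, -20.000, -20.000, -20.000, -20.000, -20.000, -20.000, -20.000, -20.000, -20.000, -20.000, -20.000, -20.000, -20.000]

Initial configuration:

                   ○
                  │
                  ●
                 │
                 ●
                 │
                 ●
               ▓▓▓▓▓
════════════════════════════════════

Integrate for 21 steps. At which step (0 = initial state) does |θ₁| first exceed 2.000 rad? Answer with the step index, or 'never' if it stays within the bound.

apply F[0]=+20.000 → step 1: x=0.005, v=0.545, θ₁=-0.128, ω₁=-1.482, θ₂=0.155, ω₂=0.073, θ₃=0.319, ω₃=0.040
apply F[1]=+20.000 → step 2: x=0.022, v=1.080, θ₁=-0.172, ω₁=-2.911, θ₂=0.157, ω₂=0.120, θ₃=0.320, ω₃=0.064
apply F[2]=+20.000 → step 3: x=0.048, v=1.585, θ₁=-0.243, ω₁=-4.196, θ₂=0.159, ω₂=0.106, θ₃=0.322, ω₃=0.059
apply F[3]=+20.000 → step 4: x=0.085, v=2.031, θ₁=-0.338, ω₁=-5.237, θ₂=0.160, ω₂=-0.001, θ₃=0.323, ω₃=0.027
apply F[4]=+20.000 → step 5: x=0.129, v=2.400, θ₁=-0.451, ω₁=-5.996, θ₂=0.158, ω₂=-0.214, θ₃=0.323, ω₃=-0.021
apply F[5]=-20.000 → step 6: x=0.173, v=1.971, θ₁=-0.565, ω₁=-5.443, θ₂=0.155, ω₂=-0.097, θ₃=0.323, ω₃=-0.000
apply F[6]=-20.000 → step 7: x=0.208, v=1.584, θ₁=-0.670, ω₁=-5.116, θ₂=0.155, ω₂=0.070, θ₃=0.323, ω₃=0.024
apply F[7]=-20.000 → step 8: x=0.236, v=1.222, θ₁=-0.770, ω₁=-4.938, θ₂=0.158, ω₂=0.265, θ₃=0.323, ω₃=0.047
apply F[8]=-20.000 → step 9: x=0.257, v=0.874, θ₁=-0.868, ω₁=-4.863, θ₂=0.165, ω₂=0.474, θ₃=0.325, ω₃=0.066
apply F[9]=-20.000 → step 10: x=0.271, v=0.532, θ₁=-0.965, ω₁=-4.863, θ₂=0.177, ω₂=0.688, θ₃=0.326, ω₃=0.079
apply F[10]=-20.000 → step 11: x=0.279, v=0.192, θ₁=-1.063, ω₁=-4.919, θ₂=0.193, ω₂=0.902, θ₃=0.328, ω₃=0.088
apply F[11]=-20.000 → step 12: x=0.279, v=-0.151, θ₁=-1.163, ω₁=-5.022, θ₂=0.213, ω₂=1.111, θ₃=0.330, ω₃=0.091
apply F[12]=-20.000 → step 13: x=0.272, v=-0.500, θ₁=-1.264, ω₁=-5.169, θ₂=0.237, ω₂=1.309, θ₃=0.331, ω₃=0.091
apply F[13]=-20.000 → step 14: x=0.259, v=-0.857, θ₁=-1.370, ω₁=-5.362, θ₂=0.265, ω₂=1.494, θ₃=0.333, ω₃=0.089
apply F[14]=-20.000 → step 15: x=0.238, v=-1.225, θ₁=-1.479, ω₁=-5.609, θ₂=0.297, ω₂=1.660, θ₃=0.335, ω₃=0.086
apply F[15]=-20.000 → step 16: x=0.210, v=-1.610, θ₁=-1.594, ω₁=-5.926, θ₂=0.332, ω₂=1.802, θ₃=0.337, ω₃=0.084
apply F[16]=-20.000 → step 17: x=0.174, v=-2.017, θ₁=-1.717, ω₁=-6.342, θ₂=0.369, ω₂=1.911, θ₃=0.338, ω₃=0.085
apply F[17]=-20.000 → step 18: x=0.129, v=-2.462, θ₁=-1.849, ω₁=-6.906, θ₂=0.408, ω₂=1.976, θ₃=0.340, ω₃=0.090
apply F[18]=-20.000 → step 19: x=0.075, v=-2.970, θ₁=-1.995, ω₁=-7.703, θ₂=0.448, ω₂=1.979, θ₃=0.342, ω₃=0.096
apply F[19]=-20.000 → step 20: x=0.009, v=-3.593, θ₁=-2.160, ω₁=-8.890, θ₂=0.486, ω₂=1.902, θ₃=0.344, ω₃=0.090
apply F[20]=-20.000 → step 21: x=-0.071, v=-4.442, θ₁=-2.355, ω₁=-10.761, θ₂=0.523, ω₂=1.738, θ₃=0.345, ω₃=0.036
|θ₁| = 2.160 > 2.000 first at step 20.

Answer: 20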